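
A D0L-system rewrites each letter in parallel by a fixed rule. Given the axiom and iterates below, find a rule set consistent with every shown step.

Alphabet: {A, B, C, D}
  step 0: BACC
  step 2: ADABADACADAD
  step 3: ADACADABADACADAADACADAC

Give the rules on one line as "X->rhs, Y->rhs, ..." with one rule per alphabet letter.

  step 2 ⇒ step 3: ADABADACADAD ⇒ AD·AC·AD·AB·AD·AC·AD·A·AD·AC·AD·AC
    A ↦ AD
    B ↦ AB
    C ↦ A
    D ↦ AC

A->AD, B->AB, C->A, D->AC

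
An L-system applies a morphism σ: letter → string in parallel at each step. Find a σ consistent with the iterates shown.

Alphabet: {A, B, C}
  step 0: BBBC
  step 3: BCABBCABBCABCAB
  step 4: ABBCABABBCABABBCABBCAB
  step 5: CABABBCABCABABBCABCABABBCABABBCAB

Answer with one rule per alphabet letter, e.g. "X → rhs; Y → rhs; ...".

A->C, B->AB, C->B

  step 4 ⇒ step 5: ABBCABABBCABABBCABBCAB ⇒ C·AB·AB·B·C·AB·C·AB·AB·B·C·AB·C·AB·AB·B·C·AB·AB·B·C·AB
    A ↦ C
    B ↦ AB
    C ↦ B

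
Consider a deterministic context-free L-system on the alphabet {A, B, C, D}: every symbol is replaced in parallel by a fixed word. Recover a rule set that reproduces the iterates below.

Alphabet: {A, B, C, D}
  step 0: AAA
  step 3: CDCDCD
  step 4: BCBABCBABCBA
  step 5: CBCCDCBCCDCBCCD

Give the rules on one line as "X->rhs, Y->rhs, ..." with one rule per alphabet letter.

A->D, B->C, C->BC, D->BA

  step 4 ⇒ step 5: BCBABCBABCBA ⇒ C·BC·C·D·C·BC·C·D·C·BC·C·D
    A ↦ D
    B ↦ C
    C ↦ BC
  step 3 ⇒ step 4: CDCDCD ⇒ BC·BA·BC·BA·BC·BA
    D ↦ BA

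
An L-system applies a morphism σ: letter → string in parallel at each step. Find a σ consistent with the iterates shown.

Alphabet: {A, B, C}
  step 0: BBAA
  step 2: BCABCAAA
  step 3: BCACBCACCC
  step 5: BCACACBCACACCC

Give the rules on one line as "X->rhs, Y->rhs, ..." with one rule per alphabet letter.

  step 2 ⇒ step 3: BCABCAAA ⇒ BC·A·C·BC·A·C·C·C
    A ↦ C
    B ↦ BC
    C ↦ A

A->C, B->BC, C->A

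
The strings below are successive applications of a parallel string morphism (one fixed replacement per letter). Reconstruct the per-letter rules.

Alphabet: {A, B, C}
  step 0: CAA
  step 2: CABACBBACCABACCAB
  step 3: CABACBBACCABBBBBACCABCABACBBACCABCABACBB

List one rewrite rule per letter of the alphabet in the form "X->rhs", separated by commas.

  step 2 ⇒ step 3: CABACBBACCABACCAB ⇒ CAB·AC·BB·AC·CAB·BB·BB·AC·CAB·CAB·AC·BB·AC·CAB·CAB·AC·BB
    A ↦ AC
    B ↦ BB
    C ↦ CAB

A->AC, B->BB, C->CAB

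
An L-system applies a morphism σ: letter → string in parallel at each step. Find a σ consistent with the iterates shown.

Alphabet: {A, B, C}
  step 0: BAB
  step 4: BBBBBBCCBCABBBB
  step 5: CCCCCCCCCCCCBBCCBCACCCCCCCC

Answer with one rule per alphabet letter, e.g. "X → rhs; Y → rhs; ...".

  step 4 ⇒ step 5: BBBBBBCCBCABBBB ⇒ CC·CC·CC·CC·CC·CC·B·B·CC·B·CA·CC·CC·CC·CC
    A ↦ CA
    B ↦ CC
    C ↦ B

A->CA, B->CC, C->B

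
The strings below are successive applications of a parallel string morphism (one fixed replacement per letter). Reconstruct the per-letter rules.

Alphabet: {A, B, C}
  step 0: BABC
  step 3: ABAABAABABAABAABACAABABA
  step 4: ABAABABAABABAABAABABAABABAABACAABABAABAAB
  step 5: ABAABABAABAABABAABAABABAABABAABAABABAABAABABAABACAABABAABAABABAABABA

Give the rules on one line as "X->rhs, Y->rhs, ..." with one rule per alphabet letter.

A->AB, B->A, C->ACA

  step 4 ⇒ step 5: ABAABABAABABAABAABABAABABAABACAABABAABAAB ⇒ AB·A·AB·AB·A·AB·A·AB·AB·A·AB·A·AB·AB·A·AB·AB·A·AB·A·AB·AB·A·AB·A·AB·AB·A·AB·ACA·AB·AB·A·AB·A·AB·AB·A·AB·AB·A
    A ↦ AB
    B ↦ A
    C ↦ ACA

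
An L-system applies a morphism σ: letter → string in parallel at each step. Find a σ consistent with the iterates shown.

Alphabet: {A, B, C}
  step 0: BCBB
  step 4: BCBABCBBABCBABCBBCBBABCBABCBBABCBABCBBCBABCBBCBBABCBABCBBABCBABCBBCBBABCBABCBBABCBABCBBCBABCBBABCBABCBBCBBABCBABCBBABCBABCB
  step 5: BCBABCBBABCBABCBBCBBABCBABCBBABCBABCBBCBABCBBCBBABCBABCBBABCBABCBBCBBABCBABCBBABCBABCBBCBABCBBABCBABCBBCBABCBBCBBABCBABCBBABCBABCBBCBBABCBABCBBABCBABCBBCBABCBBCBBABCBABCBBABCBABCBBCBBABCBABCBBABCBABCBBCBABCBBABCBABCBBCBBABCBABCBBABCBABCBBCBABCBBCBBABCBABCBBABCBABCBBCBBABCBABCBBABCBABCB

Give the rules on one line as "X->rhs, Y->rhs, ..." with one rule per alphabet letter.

  step 4 ⇒ step 5: BCBABCBBABCBABCBBCBBABCBABCBBABCBABCBBCBABCBBCBBABCBABCBBABCBABCBBCBBABCBABCBBABCBABCBBCBABCBBABCBABCBBCBBABCBABCBBABCBABCB ⇒ BCB·A·BCB·BA·BCB·A·BCB·BCB·BA·BCB·A·BCB·BA·BCB·A·BCB·BCB·A·BCB·BCB·BA·BCB·A·BCB·BA·BCB·A·BCB·BCB·BA·BCB·A·BCB·BA·BCB·A·BCB·BCB·A·BCB·BA·BCB·A·BCB·BCB·A·BCB·BCB·BA·BCB·A·BCB·BA·BCB·A·BCB·BCB·BA·BCB·A·BCB·BA·BCB·A·BCB·BCB·A·BCB·BCB·BA·BCB·A·BCB·BA·BCB·A·BCB·BCB·BA·BCB·A·BCB·BA·BCB·A·BCB·BCB·A·BCB·BA·BCB·A·BCB·BCB·BA·BCB·A·BCB·BA·BCB·A·BCB·BCB·A·BCB·BCB·BA·BCB·A·BCB·BA·BCB·A·BCB·BCB·BA·BCB·A·BCB·BA·BCB·A·BCB
    A ↦ BA
    B ↦ BCB
    C ↦ A

A->BA, B->BCB, C->A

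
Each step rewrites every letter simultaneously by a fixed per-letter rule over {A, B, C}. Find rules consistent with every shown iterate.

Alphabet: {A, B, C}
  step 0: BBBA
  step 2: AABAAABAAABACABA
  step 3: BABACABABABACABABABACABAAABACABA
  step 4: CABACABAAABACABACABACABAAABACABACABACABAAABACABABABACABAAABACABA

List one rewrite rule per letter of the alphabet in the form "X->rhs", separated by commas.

  step 3 ⇒ step 4: BABACABABABACABABABACABAAABACABA ⇒ CA·BA·CA·BA·AA·BA·CA·BA·CA·BA·CA·BA·AA·BA·CA·BA·CA·BA·CA·BA·AA·BA·CA·BA·BA·BA·CA·BA·AA·BA·CA·BA
    A ↦ BA
    B ↦ CA
    C ↦ AA

A->BA, B->CA, C->AA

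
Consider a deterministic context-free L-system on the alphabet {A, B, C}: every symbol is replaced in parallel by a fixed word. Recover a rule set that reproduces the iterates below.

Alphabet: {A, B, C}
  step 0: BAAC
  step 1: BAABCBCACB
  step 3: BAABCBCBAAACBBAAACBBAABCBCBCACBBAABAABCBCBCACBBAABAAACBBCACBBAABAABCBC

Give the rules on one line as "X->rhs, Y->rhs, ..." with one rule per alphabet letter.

A->BC, B->BAA, C->ACB

  step 0 ⇒ step 1: BAAC ⇒ BAA·BC·BC·ACB
    A ↦ BC
    B ↦ BAA
    C ↦ ACB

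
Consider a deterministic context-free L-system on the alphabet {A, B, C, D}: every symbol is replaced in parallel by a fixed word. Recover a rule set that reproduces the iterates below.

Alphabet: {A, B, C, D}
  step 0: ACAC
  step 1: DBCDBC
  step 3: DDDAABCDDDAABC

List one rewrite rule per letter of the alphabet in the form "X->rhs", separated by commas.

A->D, B->AA, C->BC, D->A

  step 0 ⇒ step 1: ACAC ⇒ D·BC·D·BC
    A ↦ D
    C ↦ BC
    B ↦ AA  (constrained at step 1)
    D ↦ A  (constrained at step 1)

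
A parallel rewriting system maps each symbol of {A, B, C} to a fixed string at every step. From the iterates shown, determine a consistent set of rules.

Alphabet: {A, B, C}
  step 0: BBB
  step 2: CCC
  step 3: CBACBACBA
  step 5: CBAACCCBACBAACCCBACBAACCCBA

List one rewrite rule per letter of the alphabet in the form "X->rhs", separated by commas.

  step 2 ⇒ step 3: CCC ⇒ CBA·CBA·CBA
    C ↦ CBA
    A ↦ C  (constrained at step 3)
    B ↦ A  (constrained at step 0)

A->C, B->A, C->CBA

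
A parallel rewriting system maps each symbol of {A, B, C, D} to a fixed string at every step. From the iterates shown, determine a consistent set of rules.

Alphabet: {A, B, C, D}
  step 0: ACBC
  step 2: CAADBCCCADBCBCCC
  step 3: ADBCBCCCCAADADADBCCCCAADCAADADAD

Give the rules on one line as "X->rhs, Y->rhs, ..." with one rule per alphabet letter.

A->BC, B->CA, C->AD, D->CC

  step 2 ⇒ step 3: CAADBCCCADBCBCCC ⇒ AD·BC·BC·CC·CA·AD·AD·AD·BC·CC·CA·AD·CA·AD·AD·AD
    A ↦ BC
    B ↦ CA
    C ↦ AD
    D ↦ CC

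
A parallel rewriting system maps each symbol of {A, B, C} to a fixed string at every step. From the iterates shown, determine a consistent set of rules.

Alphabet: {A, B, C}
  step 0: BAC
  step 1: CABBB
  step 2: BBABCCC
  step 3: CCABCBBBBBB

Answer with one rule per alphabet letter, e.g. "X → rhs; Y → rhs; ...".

A->AB, B->C, C->BB

  step 2 ⇒ step 3: BBABCCC ⇒ C·C·AB·C·BB·BB·BB
    A ↦ AB
    B ↦ C
    C ↦ BB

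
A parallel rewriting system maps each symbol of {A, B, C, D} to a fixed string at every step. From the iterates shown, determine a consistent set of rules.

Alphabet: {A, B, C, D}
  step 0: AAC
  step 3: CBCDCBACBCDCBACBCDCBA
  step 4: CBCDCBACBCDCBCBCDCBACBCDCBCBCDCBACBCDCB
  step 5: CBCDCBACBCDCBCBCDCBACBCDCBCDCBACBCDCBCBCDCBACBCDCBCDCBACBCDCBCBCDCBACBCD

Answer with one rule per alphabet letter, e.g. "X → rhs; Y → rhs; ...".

A->CB, B->CD, C->CB, D->A

  step 4 ⇒ step 5: CBCDCBACBCDCBCBCDCBACBCDCBCBCDCBACBCDCB ⇒ CB·CD·CB·A·CB·CD·CB·CB·CD·CB·A·CB·CD·CB·CD·CB·A·CB·CD·CB·CB·CD·CB·A·CB·CD·CB·CD·CB·A·CB·CD·CB·CB·CD·CB·A·CB·CD
    A ↦ CB
    B ↦ CD
    C ↦ CB
    D ↦ A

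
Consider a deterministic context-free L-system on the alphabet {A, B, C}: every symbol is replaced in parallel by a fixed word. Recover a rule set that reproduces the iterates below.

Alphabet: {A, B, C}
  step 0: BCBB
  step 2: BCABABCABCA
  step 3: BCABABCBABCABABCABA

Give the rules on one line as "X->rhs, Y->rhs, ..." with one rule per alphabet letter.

A->BA, B->BC, C->A

  step 2 ⇒ step 3: BCABABCABCA ⇒ BC·A·BA·BC·BA·BC·A·BA·BC·A·BA
    A ↦ BA
    B ↦ BC
    C ↦ A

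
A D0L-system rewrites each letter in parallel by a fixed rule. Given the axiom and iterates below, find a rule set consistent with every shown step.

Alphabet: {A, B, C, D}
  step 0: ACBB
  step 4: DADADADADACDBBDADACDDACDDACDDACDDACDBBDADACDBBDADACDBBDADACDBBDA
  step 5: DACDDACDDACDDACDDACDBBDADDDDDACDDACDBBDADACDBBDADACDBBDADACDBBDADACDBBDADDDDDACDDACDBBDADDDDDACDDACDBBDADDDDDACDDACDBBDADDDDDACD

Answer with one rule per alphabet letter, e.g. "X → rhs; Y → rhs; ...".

  step 4 ⇒ step 5: DADADADADACDBBDADACDDACDDACDDACDDACDBBDADACDBBDADACDBBDADACDBBDA ⇒ DA·CD·DA·CD·DA·CD·DA·CD·DA·CD·BB·DA·DD·DD·DA·CD·DA·CD·BB·DA·DA·CD·BB·DA·DA·CD·BB·DA·DA·CD·BB·DA·DA·CD·BB·DA·DD·DD·DA·CD·DA·CD·BB·DA·DD·DD·DA·CD·DA·CD·BB·DA·DD·DD·DA·CD·DA·CD·BB·DA·DD·DD·DA·CD
    A ↦ CD
    B ↦ DD
    C ↦ BB
    D ↦ DA

A->CD, B->DD, C->BB, D->DA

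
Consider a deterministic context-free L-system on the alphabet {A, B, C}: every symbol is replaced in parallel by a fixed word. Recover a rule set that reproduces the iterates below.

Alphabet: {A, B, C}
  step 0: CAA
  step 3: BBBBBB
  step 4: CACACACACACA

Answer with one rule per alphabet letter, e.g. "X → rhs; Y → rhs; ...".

  step 3 ⇒ step 4: BBBBBB ⇒ CA·CA·CA·CA·CA·CA
    B ↦ CA
    A ↦ B  (constrained at step 0)
    C ↦ B  (constrained at step 0)

A->B, B->CA, C->B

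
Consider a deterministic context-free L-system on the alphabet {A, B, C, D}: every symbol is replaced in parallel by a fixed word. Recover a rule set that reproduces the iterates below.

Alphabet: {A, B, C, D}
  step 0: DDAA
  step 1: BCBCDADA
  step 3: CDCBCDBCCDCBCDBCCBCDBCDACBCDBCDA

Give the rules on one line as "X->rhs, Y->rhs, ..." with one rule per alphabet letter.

  step 0 ⇒ step 1: DDAA ⇒ BC·BC·DA·DA
    A ↦ DA
    D ↦ BC
    B ↦ CB  (constrained at step 1)
    C ↦ CD  (constrained at step 1)

A->DA, B->CB, C->CD, D->BC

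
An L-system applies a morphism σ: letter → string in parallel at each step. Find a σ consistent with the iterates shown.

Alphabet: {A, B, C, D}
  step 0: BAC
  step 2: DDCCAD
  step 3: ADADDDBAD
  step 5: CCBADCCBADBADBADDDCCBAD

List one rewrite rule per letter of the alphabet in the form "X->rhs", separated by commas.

  step 2 ⇒ step 3: DDCCAD ⇒ AD·AD·D·D·B·AD
    A ↦ B
    C ↦ D
    D ↦ AD
    B ↦ CC  (constrained at step 0)

A->B, B->CC, C->D, D->AD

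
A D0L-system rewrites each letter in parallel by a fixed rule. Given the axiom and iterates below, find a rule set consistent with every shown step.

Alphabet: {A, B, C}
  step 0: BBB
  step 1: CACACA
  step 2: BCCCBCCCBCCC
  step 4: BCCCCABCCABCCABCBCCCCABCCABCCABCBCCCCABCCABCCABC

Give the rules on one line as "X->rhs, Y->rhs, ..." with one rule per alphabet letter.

  step 1 ⇒ step 2: CACACA ⇒ BC·CC·BC·CC·BC·CC
    A ↦ CC
    C ↦ BC
  step 0 ⇒ step 1: BBB ⇒ CA·CA·CA
    B ↦ CA

A->CC, B->CA, C->BC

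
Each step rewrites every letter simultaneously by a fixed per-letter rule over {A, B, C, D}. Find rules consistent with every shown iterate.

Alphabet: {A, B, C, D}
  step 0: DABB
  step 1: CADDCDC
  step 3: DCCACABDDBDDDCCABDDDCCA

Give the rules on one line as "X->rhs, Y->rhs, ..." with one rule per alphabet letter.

  step 0 ⇒ step 1: DABB ⇒ CA·D·DC·DC
    A ↦ D
    B ↦ DC
    D ↦ CA
    C ↦ BD  (constrained at step 1)

A->D, B->DC, C->BD, D->CA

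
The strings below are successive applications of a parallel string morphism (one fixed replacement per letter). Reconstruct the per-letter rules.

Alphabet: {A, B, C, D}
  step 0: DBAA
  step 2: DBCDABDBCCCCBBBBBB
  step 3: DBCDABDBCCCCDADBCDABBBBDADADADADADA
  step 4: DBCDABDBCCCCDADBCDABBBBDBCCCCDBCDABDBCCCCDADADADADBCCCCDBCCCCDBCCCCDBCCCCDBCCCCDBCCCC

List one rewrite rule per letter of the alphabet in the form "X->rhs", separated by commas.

  step 3 ⇒ step 4: DBCDABDBCCCCDADBCDABBBBDADADADADADA ⇒ DBC·DA·B·DBC·CCC·DA·DBC·DA·B·B·B·B·DBC·CCC·DBC·DA·B·DBC·CCC·DA·DA·DA·DA·DBC·CCC·DBC·CCC·DBC·CCC·DBC·CCC·DBC·CCC·DBC·CCC
    A ↦ CCC
    B ↦ DA
    C ↦ B
    D ↦ DBC

A->CCC, B->DA, C->B, D->DBC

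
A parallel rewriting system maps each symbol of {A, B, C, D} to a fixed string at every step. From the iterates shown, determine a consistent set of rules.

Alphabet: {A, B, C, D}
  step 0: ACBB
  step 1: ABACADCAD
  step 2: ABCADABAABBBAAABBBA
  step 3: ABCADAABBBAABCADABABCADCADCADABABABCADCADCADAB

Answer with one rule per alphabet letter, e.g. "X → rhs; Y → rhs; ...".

A->AB, B->CAD, C->A, D->BBA

  step 2 ⇒ step 3: ABCADABAABBBAAABBBA ⇒ AB·CAD·A·AB·BBA·AB·CAD·AB·AB·CAD·CAD·CAD·AB·AB·AB·CAD·CAD·CAD·AB
    A ↦ AB
    B ↦ CAD
    C ↦ A
    D ↦ BBA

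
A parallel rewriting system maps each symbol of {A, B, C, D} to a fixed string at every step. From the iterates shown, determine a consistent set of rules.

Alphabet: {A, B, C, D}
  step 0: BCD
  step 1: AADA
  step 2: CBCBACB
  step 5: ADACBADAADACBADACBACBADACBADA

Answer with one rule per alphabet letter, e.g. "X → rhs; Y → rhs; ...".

A->CB, B->A, C->AD, D->A

  step 1 ⇒ step 2: AADA ⇒ CB·CB·A·CB
    A ↦ CB
    D ↦ A
  step 0 ⇒ step 1: BCD ⇒ A·AD·A
    B ↦ A
  step 0 ⇒ step 1: BCD ⇒ A·AD·A
    C ↦ AD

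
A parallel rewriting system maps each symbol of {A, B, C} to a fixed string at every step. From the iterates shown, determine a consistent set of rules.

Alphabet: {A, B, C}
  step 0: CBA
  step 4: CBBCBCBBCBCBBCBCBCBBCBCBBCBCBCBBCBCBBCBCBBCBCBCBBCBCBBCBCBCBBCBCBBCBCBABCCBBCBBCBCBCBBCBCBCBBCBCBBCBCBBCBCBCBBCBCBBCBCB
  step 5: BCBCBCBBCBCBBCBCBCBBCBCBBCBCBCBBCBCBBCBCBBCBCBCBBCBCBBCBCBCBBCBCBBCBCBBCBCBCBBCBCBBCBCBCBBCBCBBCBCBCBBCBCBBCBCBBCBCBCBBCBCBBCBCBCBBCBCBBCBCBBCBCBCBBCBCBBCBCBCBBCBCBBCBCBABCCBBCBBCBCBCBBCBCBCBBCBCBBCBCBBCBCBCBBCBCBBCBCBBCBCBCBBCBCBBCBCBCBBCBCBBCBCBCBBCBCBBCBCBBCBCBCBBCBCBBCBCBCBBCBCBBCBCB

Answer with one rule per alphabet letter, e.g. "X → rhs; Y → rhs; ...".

  step 4 ⇒ step 5: CBBCBCBBCBCBBCBCBCBBCBCBBCBCBCBBCBCBBCBCBBCBCBCBBCBCBBCBCBCBBCBCBBCBCBABCCBBCBBCBCBCBBCBCBCBBCBCBBCBCBBCBCBCBBCBCBBCBCB ⇒ BCB·CB·CB·BCB·CB·BCB·CB·CB·BCB·CB·BCB·CB·CB·BCB·CB·BCB·CB·BCB·CB·CB·BCB·CB·BCB·CB·CB·BCB·CB·BCB·CB·BCB·CB·CB·BCB·CB·BCB·CB·CB·BCB·CB·BCB·CB·CB·BCB·CB·BCB·CB·BCB·CB·CB·BCB·CB·BCB·CB·CB·BCB·CB·BCB·CB·BCB·CB·CB·BCB·CB·BCB·CB·CB·BCB·CB·BCB·CB·ABC·CB·BCB·BCB·CB·CB·BCB·CB·CB·BCB·CB·BCB·CB·BCB·CB·CB·BCB·CB·BCB·CB·BCB·CB·CB·BCB·CB·BCB·CB·CB·BCB·CB·BCB·CB·CB·BCB·CB·BCB·CB·BCB·CB·CB·BCB·CB·BCB·CB·CB·BCB·CB·BCB·CB
    A ↦ ABC
    B ↦ CB
    C ↦ BCB

A->ABC, B->CB, C->BCB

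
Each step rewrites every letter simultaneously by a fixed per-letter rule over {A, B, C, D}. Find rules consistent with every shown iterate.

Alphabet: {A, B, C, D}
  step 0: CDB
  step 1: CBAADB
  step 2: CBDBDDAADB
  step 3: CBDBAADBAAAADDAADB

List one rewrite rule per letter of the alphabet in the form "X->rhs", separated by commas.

  step 2 ⇒ step 3: CBDBDDAADB ⇒ CB·DB·AA·DB·AA·AA·D·D·AA·DB
    A ↦ D
    B ↦ DB
    C ↦ CB
    D ↦ AA

A->D, B->DB, C->CB, D->AA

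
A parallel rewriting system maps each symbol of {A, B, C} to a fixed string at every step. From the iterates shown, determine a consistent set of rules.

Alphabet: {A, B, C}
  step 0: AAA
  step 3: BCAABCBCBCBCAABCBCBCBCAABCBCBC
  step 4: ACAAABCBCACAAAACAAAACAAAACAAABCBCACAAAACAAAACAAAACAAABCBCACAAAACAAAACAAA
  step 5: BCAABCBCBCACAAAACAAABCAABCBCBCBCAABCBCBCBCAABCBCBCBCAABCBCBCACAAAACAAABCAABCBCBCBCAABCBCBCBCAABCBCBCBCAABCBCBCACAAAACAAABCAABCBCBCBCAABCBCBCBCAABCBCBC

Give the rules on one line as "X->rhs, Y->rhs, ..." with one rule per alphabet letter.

  step 4 ⇒ step 5: ACAAABCBCACAAAACAAAACAAAACAAABCBCACAAAACAAAACAAAACAAABCBCACAAAACAAAACAAA ⇒ BC·AA·BC·BC·BC·ACA·AA·ACA·AA·BC·AA·BC·BC·BC·BC·AA·BC·BC·BC·BC·AA·BC·BC·BC·BC·AA·BC·BC·BC·ACA·AA·ACA·AA·BC·AA·BC·BC·BC·BC·AA·BC·BC·BC·BC·AA·BC·BC·BC·BC·AA·BC·BC·BC·ACA·AA·ACA·AA·BC·AA·BC·BC·BC·BC·AA·BC·BC·BC·BC·AA·BC·BC·BC
    A ↦ BC
    B ↦ ACA
    C ↦ AA

A->BC, B->ACA, C->AA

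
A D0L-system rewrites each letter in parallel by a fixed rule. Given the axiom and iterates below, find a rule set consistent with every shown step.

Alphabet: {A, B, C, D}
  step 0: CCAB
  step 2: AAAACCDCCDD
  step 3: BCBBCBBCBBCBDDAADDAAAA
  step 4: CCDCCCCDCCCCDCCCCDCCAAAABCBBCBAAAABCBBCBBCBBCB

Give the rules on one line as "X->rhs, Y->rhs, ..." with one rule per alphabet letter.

  step 3 ⇒ step 4: BCBBCBBCBBCBDDAADDAAAA ⇒ CC·D·CC·CC·D·CC·CC·D·CC·CC·D·CC·AA·AA·BCB·BCB·AA·AA·BCB·BCB·BCB·BCB
    A ↦ BCB
    B ↦ CC
    C ↦ D
    D ↦ AA

A->BCB, B->CC, C->D, D->AA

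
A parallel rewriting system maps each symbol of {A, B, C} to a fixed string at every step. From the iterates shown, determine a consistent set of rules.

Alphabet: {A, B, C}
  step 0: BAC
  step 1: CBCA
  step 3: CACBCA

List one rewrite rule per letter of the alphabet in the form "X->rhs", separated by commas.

  step 0 ⇒ step 1: BAC ⇒ CB·C·A
    A ↦ C
    B ↦ CB
    C ↦ A

A->C, B->CB, C->A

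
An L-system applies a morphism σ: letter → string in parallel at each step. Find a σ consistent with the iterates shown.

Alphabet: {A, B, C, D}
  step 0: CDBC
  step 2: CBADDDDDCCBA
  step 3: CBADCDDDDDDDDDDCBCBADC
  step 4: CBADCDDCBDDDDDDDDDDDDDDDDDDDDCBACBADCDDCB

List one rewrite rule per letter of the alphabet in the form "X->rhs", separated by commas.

A->DC, B->A, C->CB, D->DD

  step 3 ⇒ step 4: CBADCDDDDDDDDDDCBCBADC ⇒ CB·A·DC·DD·CB·DD·DD·DD·DD·DD·DD·DD·DD·DD·DD·CB·A·CB·A·DC·DD·CB
    A ↦ DC
    B ↦ A
    C ↦ CB
    D ↦ DD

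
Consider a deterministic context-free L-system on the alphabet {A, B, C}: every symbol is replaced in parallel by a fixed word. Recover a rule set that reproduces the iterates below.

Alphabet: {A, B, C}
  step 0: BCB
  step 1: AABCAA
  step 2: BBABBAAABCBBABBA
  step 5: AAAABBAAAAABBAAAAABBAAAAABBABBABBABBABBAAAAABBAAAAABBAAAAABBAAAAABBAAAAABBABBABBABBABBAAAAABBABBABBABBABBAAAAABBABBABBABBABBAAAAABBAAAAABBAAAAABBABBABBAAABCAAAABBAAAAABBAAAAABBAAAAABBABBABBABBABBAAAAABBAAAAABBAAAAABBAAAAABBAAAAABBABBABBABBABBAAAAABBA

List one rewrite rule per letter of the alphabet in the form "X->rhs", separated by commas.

A->BBA, B->AA, C->BC

  step 1 ⇒ step 2: AABCAA ⇒ BBA·BBA·AA·BC·BBA·BBA
    A ↦ BBA
    B ↦ AA
    C ↦ BC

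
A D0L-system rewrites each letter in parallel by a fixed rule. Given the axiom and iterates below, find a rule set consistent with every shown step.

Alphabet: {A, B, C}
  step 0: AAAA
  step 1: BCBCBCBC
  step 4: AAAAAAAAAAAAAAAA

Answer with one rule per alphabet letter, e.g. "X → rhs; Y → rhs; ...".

A->BC, B->A, C->A

  step 0 ⇒ step 1: AAAA ⇒ BC·BC·BC·BC
    A ↦ BC
    B ↦ A  (constrained at step 1)
    C ↦ A  (constrained at step 1)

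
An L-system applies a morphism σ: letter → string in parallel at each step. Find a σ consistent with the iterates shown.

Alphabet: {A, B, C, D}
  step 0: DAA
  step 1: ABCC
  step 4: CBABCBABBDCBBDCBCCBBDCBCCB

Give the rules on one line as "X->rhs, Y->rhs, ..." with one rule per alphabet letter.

A->C, B->CB, C->BD, D->AB

  step 0 ⇒ step 1: DAA ⇒ AB·C·C
    A ↦ C
    D ↦ AB
    B ↦ CB  (constrained at step 1)
    C ↦ BD  (constrained at step 1)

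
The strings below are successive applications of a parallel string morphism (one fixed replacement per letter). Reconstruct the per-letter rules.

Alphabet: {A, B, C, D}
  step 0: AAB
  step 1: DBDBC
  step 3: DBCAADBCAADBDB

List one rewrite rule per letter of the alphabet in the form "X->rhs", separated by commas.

A->DB, B->C, C->AA, D->AB

  step 0 ⇒ step 1: AAB ⇒ DB·DB·C
    A ↦ DB
    B ↦ C
    C ↦ AA  (constrained at step 1)
    D ↦ AB  (constrained at step 1)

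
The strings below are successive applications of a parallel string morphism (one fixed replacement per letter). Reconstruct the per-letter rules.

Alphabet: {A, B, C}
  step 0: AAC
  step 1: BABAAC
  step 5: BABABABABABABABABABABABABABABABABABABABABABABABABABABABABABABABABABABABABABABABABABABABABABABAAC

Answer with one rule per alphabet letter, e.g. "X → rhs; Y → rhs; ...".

  step 0 ⇒ step 1: AAC ⇒ BA·BA·AC
    A ↦ BA
    C ↦ AC
    B ↦ BA  (constrained at step 1)

A->BA, B->BA, C->AC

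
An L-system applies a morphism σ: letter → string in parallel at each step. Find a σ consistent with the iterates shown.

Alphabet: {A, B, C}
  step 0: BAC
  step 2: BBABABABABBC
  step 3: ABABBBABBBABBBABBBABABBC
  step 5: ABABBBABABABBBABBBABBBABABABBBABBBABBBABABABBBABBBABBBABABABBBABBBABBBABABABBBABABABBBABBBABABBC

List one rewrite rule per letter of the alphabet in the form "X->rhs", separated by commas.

A->BB, B->AB, C->BC

  step 2 ⇒ step 3: BBABABABABBC ⇒ AB·AB·BB·AB·BB·AB·BB·AB·BB·AB·AB·BC
    A ↦ BB
    B ↦ AB
    C ↦ BC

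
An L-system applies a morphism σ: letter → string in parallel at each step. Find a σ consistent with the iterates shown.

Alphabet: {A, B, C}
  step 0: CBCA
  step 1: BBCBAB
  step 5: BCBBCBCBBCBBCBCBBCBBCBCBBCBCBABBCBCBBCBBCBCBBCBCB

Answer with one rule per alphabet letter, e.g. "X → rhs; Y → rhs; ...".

  step 0 ⇒ step 1: CBCA ⇒ B·BC·B·AB
    A ↦ AB
    B ↦ BC
    C ↦ B

A->AB, B->BC, C->B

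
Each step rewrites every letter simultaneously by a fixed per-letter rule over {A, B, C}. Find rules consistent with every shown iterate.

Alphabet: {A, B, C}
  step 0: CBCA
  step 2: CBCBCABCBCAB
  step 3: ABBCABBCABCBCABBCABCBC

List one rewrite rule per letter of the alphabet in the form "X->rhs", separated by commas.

A->C, B->BC, C->AB

  step 2 ⇒ step 3: CBCBCABCBCAB ⇒ AB·BC·AB·BC·AB·C·BC·AB·BC·AB·C·BC
    A ↦ C
    B ↦ BC
    C ↦ AB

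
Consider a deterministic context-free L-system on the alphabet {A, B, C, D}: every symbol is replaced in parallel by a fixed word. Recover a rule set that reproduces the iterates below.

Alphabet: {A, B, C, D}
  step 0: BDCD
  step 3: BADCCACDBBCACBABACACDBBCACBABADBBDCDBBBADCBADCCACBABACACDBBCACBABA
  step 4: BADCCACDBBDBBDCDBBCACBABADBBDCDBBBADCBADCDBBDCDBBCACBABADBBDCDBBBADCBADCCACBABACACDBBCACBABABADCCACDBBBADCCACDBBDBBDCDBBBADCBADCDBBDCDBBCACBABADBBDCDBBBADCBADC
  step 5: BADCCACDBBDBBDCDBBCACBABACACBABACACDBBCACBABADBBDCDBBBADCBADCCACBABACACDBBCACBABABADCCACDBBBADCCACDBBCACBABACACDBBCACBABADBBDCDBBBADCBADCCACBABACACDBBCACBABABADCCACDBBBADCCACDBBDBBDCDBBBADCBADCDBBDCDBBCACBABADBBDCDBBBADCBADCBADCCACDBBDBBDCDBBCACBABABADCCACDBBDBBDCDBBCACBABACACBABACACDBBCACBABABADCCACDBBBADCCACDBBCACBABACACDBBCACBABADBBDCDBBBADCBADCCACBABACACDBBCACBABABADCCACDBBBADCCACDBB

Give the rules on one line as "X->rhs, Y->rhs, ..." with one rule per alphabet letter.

A->DC, B->BA, C->DBB, D->CAC

  step 4 ⇒ step 5: BADCCACDBBDBBDCDBBCACBABADBBDCDBBBADCBADCDBBDCDBBCACBABADBBDCDBBBADCBADCCACBABACACDBBCACBABABADCCACDBBBADCCACDBBDBBDCDBBBADCBADCDBBDCDBBCACBABADBBDCDBBBADCBADC ⇒ BA·DC·CAC·DBB·DBB·DC·DBB·CAC·BA·BA·CAC·BA·BA·CAC·DBB·CAC·BA·BA·DBB·DC·DBB·BA·DC·BA·DC·CAC·BA·BA·CAC·DBB·CAC·BA·BA·BA·DC·CAC·DBB·BA·DC·CAC·DBB·CAC·BA·BA·CAC·DBB·CAC·BA·BA·DBB·DC·DBB·BA·DC·BA·DC·CAC·BA·BA·CAC·DBB·CAC·BA·BA·BA·DC·CAC·DBB·BA·DC·CAC·DBB·DBB·DC·DBB·BA·DC·BA·DC·DBB·DC·DBB·CAC·BA·BA·DBB·DC·DBB·BA·DC·BA·DC·BA·DC·CAC·DBB·DBB·DC·DBB·CAC·BA·BA·BA·DC·CAC·DBB·DBB·DC·DBB·CAC·BA·BA·CAC·BA·BA·CAC·DBB·CAC·BA·BA·BA·DC·CAC·DBB·BA·DC·CAC·DBB·CAC·BA·BA·CAC·DBB·CAC·BA·BA·DBB·DC·DBB·BA·DC·BA·DC·CAC·BA·BA·CAC·DBB·CAC·BA·BA·BA·DC·CAC·DBB·BA·DC·CAC·DBB
    A ↦ DC
    B ↦ BA
    C ↦ DBB
    D ↦ CAC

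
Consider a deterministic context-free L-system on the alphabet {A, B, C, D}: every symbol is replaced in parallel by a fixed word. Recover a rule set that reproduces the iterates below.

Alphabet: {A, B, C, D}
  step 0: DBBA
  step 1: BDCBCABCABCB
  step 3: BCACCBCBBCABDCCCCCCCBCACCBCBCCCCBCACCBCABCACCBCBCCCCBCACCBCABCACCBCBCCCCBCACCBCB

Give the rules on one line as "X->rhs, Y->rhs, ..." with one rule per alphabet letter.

  step 0 ⇒ step 1: DBBA ⇒ BDC·BCA·BCA·BCB
    A ↦ BCB
    B ↦ BCA
    D ↦ BDC
    C ↦ CC  (constrained at step 1)

A->BCB, B->BCA, C->CC, D->BDC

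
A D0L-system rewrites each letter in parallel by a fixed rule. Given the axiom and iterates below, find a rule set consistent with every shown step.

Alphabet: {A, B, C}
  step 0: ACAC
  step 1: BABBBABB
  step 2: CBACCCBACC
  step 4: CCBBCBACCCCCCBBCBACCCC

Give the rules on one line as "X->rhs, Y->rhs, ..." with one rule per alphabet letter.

A->BA, B->C, C->BB

  step 1 ⇒ step 2: BABBBABB ⇒ C·BA·C·C·C·BA·C·C
    A ↦ BA
    B ↦ C
  step 0 ⇒ step 1: ACAC ⇒ BA·BB·BA·BB
    C ↦ BB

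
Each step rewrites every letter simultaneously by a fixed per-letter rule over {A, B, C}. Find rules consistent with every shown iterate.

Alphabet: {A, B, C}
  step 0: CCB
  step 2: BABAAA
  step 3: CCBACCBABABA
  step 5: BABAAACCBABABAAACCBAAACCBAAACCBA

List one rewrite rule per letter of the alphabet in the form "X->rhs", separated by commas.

A->BA, B->CC, C->A

  step 2 ⇒ step 3: BABAAA ⇒ CC·BA·CC·BA·BA·BA
    A ↦ BA
    B ↦ CC
    C ↦ A  (constrained at step 0)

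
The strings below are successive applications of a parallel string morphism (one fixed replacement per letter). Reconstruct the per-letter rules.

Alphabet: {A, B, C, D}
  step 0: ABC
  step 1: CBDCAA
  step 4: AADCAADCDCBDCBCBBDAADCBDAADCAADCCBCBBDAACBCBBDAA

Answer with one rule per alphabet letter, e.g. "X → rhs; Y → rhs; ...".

  step 0 ⇒ step 1: ABC ⇒ CB·DC·AA
    A ↦ CB
    B ↦ DC
    C ↦ AA
    D ↦ BD  (constrained at step 1)

A->CB, B->DC, C->AA, D->BD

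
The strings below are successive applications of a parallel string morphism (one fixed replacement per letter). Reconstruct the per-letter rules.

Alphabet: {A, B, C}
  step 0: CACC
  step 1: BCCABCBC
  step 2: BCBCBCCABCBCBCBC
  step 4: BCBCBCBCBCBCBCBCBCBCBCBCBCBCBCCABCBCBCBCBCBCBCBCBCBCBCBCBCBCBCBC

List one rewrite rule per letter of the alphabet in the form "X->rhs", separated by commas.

  step 1 ⇒ step 2: BCCABCBC ⇒ BC·BC·BC·CA·BC·BC·BC·BC
    A ↦ CA
    B ↦ BC
    C ↦ BC

A->CA, B->BC, C->BC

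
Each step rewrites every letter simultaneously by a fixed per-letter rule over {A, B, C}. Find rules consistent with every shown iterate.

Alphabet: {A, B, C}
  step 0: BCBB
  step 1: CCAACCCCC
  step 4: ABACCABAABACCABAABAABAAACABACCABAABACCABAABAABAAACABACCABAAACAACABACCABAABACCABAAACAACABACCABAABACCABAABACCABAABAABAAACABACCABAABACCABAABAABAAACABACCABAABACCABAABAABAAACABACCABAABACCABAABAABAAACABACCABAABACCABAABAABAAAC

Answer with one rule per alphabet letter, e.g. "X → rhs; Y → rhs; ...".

A->ABA, B->CC, C->AAC

  step 0 ⇒ step 1: BCBB ⇒ CC·AAC·CC·CC
    B ↦ CC
    C ↦ AAC
    A ↦ ABA  (constrained at step 1)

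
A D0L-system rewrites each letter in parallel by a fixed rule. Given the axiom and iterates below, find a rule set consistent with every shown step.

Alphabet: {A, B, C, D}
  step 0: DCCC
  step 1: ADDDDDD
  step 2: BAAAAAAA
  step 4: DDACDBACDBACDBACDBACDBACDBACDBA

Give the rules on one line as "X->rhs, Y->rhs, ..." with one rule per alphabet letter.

A->BA, B->CD, C->DD, D->A

  step 1 ⇒ step 2: ADDDDDD ⇒ BA·A·A·A·A·A·A
    A ↦ BA
    D ↦ A
    B ↦ CD  (constrained at step 2)
  step 0 ⇒ step 1: DCCC ⇒ A·DD·DD·DD
    C ↦ DD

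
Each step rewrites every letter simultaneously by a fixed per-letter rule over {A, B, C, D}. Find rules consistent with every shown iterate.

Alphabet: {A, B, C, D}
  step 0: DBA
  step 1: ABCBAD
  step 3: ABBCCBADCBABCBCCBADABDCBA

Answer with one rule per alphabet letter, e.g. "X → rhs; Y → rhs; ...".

A->D, B->CBA, C->BC, D->AB

  step 0 ⇒ step 1: DBA ⇒ AB·CBA·D
    A ↦ D
    B ↦ CBA
    D ↦ AB
    C ↦ BC  (constrained at step 1)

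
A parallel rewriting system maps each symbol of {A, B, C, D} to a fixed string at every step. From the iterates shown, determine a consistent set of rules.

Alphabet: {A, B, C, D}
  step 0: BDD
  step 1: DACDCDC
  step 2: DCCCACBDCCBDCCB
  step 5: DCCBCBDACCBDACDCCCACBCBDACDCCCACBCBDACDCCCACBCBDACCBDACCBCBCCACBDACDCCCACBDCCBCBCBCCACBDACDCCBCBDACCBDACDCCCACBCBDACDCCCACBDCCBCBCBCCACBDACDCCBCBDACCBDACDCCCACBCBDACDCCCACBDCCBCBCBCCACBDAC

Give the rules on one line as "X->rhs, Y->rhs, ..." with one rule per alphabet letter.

A->CCA, B->DAC, C->CB, D->DC

  step 1 ⇒ step 2: DACDCDC ⇒ DC·CCA·CB·DC·CB·DC·CB
    A ↦ CCA
    C ↦ CB
    D ↦ DC
  step 0 ⇒ step 1: BDD ⇒ DAC·DC·DC
    B ↦ DAC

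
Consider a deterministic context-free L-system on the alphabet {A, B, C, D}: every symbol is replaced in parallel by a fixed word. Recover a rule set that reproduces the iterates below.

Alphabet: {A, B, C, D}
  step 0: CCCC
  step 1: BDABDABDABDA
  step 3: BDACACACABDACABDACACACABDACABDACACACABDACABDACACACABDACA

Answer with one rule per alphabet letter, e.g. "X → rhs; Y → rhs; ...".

  step 0 ⇒ step 1: CCCC ⇒ BDA·BDA·BDA·BDA
    C ↦ BDA
    A ↦ CA  (constrained at step 1)
    B ↦ CAA  (constrained at step 1)
    D ↦ A  (constrained at step 1)

A->CA, B->CAA, C->BDA, D->A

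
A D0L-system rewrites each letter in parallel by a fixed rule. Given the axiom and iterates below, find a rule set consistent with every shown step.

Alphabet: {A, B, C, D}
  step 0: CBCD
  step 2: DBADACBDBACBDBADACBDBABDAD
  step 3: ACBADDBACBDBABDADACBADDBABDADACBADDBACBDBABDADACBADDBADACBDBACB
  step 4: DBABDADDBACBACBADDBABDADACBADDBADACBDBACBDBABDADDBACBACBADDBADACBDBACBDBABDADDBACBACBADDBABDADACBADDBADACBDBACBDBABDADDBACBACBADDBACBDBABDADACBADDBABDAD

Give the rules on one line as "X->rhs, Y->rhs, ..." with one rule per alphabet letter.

A->DB, B->AD, C->ABD, D->ACB

  step 3 ⇒ step 4: ACBADDBACBDBABDADACBADDBABDADACBADDBACBDBABDADACBADDBADACBDBACB ⇒ DB·ABD·AD·DB·ACB·ACB·AD·DB·ABD·AD·ACB·AD·DB·AD·ACB·DB·ACB·DB·ABD·AD·DB·ACB·ACB·AD·DB·AD·ACB·DB·ACB·DB·ABD·AD·DB·ACB·ACB·AD·DB·ABD·AD·ACB·AD·DB·AD·ACB·DB·ACB·DB·ABD·AD·DB·ACB·ACB·AD·DB·ACB·DB·ABD·AD·ACB·AD·DB·ABD·AD
    A ↦ DB
    B ↦ AD
    C ↦ ABD
    D ↦ ACB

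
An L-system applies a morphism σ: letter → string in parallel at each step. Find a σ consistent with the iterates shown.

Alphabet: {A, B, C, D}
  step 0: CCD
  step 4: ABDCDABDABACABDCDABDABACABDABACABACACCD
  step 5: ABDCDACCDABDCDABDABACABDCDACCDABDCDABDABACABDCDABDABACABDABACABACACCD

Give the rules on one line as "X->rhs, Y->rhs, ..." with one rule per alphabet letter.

A->AB, B->D, C->AC, D->CD

  step 4 ⇒ step 5: ABDCDABDABACABDCDABDABACABDABACABACACCD ⇒ AB·D·CD·AC·CD·AB·D·CD·AB·D·AB·AC·AB·D·CD·AC·CD·AB·D·CD·AB·D·AB·AC·AB·D·CD·AB·D·AB·AC·AB·D·AB·AC·AB·AC·AC·CD
    A ↦ AB
    B ↦ D
    C ↦ AC
    D ↦ CD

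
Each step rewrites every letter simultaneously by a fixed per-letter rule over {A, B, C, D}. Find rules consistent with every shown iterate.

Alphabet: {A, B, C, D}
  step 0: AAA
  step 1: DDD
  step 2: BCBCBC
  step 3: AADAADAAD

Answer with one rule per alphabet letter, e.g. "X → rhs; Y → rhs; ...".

A->D, B->A, C->AD, D->BC

  step 2 ⇒ step 3: BCBCBC ⇒ A·AD·A·AD·A·AD
    B ↦ A
    C ↦ AD
  step 0 ⇒ step 1: AAA ⇒ D·D·D
    A ↦ D
  step 1 ⇒ step 2: DDD ⇒ BC·BC·BC
    D ↦ BC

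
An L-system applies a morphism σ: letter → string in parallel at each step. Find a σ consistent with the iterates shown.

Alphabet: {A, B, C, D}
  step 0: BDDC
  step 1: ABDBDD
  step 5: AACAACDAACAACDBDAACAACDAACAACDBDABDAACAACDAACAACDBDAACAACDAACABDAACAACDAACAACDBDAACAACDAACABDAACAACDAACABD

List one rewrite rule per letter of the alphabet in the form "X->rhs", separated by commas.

A->AAC, B->A, C->D, D->BD

  step 0 ⇒ step 1: BDDC ⇒ A·BD·BD·D
    B ↦ A
    C ↦ D
    D ↦ BD
    A ↦ AAC  (constrained at step 1)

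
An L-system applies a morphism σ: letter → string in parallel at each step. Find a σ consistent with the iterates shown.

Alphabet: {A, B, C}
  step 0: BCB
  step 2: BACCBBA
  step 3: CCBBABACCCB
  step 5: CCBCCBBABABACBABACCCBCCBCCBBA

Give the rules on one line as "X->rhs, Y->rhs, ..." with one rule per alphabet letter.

A->CB, B->C, C->BA

  step 2 ⇒ step 3: BACCBBA ⇒ C·CB·BA·BA·C·C·CB
    A ↦ CB
    B ↦ C
    C ↦ BA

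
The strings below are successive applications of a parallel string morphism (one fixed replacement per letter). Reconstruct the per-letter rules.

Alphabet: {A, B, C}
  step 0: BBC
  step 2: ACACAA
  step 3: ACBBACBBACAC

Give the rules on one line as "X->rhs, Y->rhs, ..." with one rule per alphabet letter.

A->AC, B->A, C->BB

  step 2 ⇒ step 3: ACACAA ⇒ AC·BB·AC·BB·AC·AC
    A ↦ AC
    C ↦ BB
    B ↦ A  (constrained at step 0)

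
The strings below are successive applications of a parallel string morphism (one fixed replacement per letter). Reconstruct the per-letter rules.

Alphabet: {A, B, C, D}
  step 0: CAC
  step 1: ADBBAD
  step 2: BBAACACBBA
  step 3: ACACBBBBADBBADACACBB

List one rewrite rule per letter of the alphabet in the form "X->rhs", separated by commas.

  step 2 ⇒ step 3: BBAACACBBA ⇒ AC·AC·BB·BB·AD·BB·AD·AC·AC·BB
    A ↦ BB
    B ↦ AC
    C ↦ AD
  step 1 ⇒ step 2: ADBBAD ⇒ BB·A·AC·AC·BB·A
    D ↦ A

A->BB, B->AC, C->AD, D->A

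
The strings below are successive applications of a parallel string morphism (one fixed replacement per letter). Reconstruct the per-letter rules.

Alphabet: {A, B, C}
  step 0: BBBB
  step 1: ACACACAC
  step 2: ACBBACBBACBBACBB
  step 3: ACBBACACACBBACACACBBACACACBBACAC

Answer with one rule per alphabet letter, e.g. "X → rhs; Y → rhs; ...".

A->AC, B->AC, C->BB

  step 2 ⇒ step 3: ACBBACBBACBBACBB ⇒ AC·BB·AC·AC·AC·BB·AC·AC·AC·BB·AC·AC·AC·BB·AC·AC
    A ↦ AC
    B ↦ AC
    C ↦ BB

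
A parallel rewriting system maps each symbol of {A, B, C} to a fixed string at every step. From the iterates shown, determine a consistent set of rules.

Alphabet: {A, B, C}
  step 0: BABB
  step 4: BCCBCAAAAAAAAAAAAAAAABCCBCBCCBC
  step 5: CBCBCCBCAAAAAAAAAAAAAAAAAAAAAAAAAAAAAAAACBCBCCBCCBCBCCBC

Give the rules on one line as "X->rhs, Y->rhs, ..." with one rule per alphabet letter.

  step 4 ⇒ step 5: BCCBCAAAAAAAAAAAAAAAABCCBCBCCBC ⇒ C·BC·BC·C·BC·AA·AA·AA·AA·AA·AA·AA·AA·AA·AA·AA·AA·AA·AA·AA·AA·C·BC·BC·C·BC·C·BC·BC·C·BC
    A ↦ AA
    B ↦ C
    C ↦ BC

A->AA, B->C, C->BC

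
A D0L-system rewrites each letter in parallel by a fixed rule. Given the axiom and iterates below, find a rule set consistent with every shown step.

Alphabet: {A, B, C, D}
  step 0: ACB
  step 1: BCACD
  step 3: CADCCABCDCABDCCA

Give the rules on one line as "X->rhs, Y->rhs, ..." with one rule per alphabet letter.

A->B, B->CD, C->CA, D->DC

  step 0 ⇒ step 1: ACB ⇒ B·CA·CD
    A ↦ B
    B ↦ CD
    C ↦ CA
    D ↦ DC  (constrained at step 1)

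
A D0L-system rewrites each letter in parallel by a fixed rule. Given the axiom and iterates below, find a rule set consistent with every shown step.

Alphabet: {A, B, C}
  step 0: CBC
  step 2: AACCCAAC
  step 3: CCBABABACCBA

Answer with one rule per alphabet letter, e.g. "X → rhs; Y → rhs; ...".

A->C, B->AA, C->BA

  step 2 ⇒ step 3: AACCCAAC ⇒ C·C·BA·BA·BA·C·C·BA
    A ↦ C
    C ↦ BA
    B ↦ AA  (constrained at step 0)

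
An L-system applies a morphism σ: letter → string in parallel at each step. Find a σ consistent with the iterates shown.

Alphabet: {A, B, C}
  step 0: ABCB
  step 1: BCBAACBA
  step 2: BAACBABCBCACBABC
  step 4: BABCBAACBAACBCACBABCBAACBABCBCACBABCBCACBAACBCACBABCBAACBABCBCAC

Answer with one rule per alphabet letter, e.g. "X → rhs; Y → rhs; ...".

A->BC, B->BA, C->AC

  step 1 ⇒ step 2: BCBAACBA ⇒ BA·AC·BA·BC·BC·AC·BA·BC
    A ↦ BC
    B ↦ BA
    C ↦ AC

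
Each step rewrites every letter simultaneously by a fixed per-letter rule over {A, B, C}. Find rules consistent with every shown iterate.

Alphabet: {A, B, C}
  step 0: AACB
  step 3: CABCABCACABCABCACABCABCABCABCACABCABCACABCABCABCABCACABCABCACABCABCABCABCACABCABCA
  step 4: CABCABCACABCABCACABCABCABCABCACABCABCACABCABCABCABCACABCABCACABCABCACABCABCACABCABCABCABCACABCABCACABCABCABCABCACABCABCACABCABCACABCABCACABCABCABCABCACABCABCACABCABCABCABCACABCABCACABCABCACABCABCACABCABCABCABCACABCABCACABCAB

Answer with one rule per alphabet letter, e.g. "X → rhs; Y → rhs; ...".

  step 3 ⇒ step 4: CABCABCACABCABCACABCABCABCABCACABCABCACABCABCABCABCACABCABCACABCABCABCABCACABCABCA ⇒ CAB·CAB·CA·CAB·CAB·CA·CAB·CAB·CAB·CAB·CA·CAB·CAB·CA·CAB·CAB·CAB·CAB·CA·CAB·CAB·CA·CAB·CAB·CA·CAB·CAB·CA·CAB·CAB·CAB·CAB·CA·CAB·CAB·CA·CAB·CAB·CAB·CAB·CA·CAB·CAB·CA·CAB·CAB·CA·CAB·CAB·CA·CAB·CAB·CAB·CAB·CA·CAB·CAB·CA·CAB·CAB·CAB·CAB·CA·CAB·CAB·CA·CAB·CAB·CA·CAB·CAB·CA·CAB·CAB·CAB·CAB·CA·CAB·CAB·CA·CAB·CAB
    A ↦ CAB
    B ↦ CA
    C ↦ CAB

A->CAB, B->CA, C->CAB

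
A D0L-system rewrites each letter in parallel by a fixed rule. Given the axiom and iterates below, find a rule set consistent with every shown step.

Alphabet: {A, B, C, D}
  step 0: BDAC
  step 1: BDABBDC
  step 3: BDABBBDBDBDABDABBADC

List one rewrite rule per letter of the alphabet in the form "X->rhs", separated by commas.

A->BB, B->BD, C->DC, D->A

  step 0 ⇒ step 1: BDAC ⇒ BD·A·BB·DC
    A ↦ BB
    B ↦ BD
    C ↦ DC
    D ↦ A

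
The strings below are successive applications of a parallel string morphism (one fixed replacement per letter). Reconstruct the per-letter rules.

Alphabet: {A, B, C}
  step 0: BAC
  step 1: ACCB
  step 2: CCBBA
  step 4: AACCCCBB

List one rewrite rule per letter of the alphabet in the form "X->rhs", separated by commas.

  step 1 ⇒ step 2: ACCB ⇒ CC·B·B·A
    A ↦ CC
    B ↦ A
    C ↦ B

A->CC, B->A, C->B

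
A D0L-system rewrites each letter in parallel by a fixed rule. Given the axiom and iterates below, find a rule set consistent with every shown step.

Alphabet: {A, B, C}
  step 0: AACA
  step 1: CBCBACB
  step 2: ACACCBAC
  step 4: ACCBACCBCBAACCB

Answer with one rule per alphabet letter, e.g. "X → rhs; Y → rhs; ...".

A->CB, B->C, C->A

  step 1 ⇒ step 2: CBCBACB ⇒ A·C·A·C·CB·A·C
    A ↦ CB
    B ↦ C
    C ↦ A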